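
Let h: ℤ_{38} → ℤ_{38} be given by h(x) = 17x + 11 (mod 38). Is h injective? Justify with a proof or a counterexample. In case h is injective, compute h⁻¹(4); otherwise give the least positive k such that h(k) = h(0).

13

Suppose h(x_1) = h(x_2) in ℤ_{38}. Then 17x_1 + 11 ≡ 17x_2 + 11 (mod 38), therefore 17(x_1 − x_2) ≡ 0 (mod 38).
Since gcd(17, 38) = 1, 17 is invertible modulo 38, thus x_1 − x_2 ≡ 0 (mod 38), i.e. x_1 = x_2.
Hence h is injective.
We now compute 17⁻¹ mod 38 explicitly. Euclid's algorithm: 38 = 2·17 + 4, 17 = 4·4 + 1; back-substituting gives 1 = 9·17 − 4·38, so 17⁻¹ ≡ 9 (mod 38).
Since h is injective, we compute h⁻¹(4): solve 17x + 11 ≡ 4 (mod 38), i.e. 17x ≡ 31 (mod 38).
Multiplying by 17⁻¹ = 9 gives x ≡ 9·31 = 279 = 7·38 + 13 ≡ 13 (mod 38).
Check: h(13) = 17·13 + 11 = 232 = 6·38 + 4 ≡ 4 (mod 38).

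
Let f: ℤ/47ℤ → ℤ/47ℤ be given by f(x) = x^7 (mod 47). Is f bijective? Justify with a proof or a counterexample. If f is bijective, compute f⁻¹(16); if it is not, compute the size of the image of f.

Since 47 is prime, the nonzero elements of ℤ/47ℤ form a cyclic group of order 46.
As gcd(7, 46) = 1, raising to the 7th power is a bijection on this group: if a^7 ≡ b^7 then (ab^{−1})^7 = 1, and the only element of order dividing gcd(7, 46) = 1 is 1, so a = b.
With f(0) = 0 this makes f injective on all of ℤ/47ℤ, hence bijective (finite equal-size domain and codomain). In particular f is bijective.
Since f is bijective, we find the preimage of 16. The inverse of x ↦ x^7 on (ℤ/47ℤ)^× is x ↦ x^33, because 7·33 = 231 = 5·46 + 1 ≡ 1 (mod 46) and x^{46} = 1 for x ≠ 0 (Fermat). So f⁻¹(16) = 16^33 mod 47.
Repeated squaring mod 47: 16^1 ≡ 16, 16^2 ≡ 16² = 256 ≡ 21, 16^4 ≡ 21² = 441 ≡ 18, 16^8 ≡ 18² = 324 ≡ 42, 16^16 ≡ 42² = 1764 ≡ 25, 16^32 ≡ 25² = 625 ≡ 14. Since 33 = 32 + 1, 16^33 ≡ 14·16: 14·16 = 224 ≡ 36. So 16^33 ≡ 36 (mod 47).
Hence f⁻¹(16) = 36.

36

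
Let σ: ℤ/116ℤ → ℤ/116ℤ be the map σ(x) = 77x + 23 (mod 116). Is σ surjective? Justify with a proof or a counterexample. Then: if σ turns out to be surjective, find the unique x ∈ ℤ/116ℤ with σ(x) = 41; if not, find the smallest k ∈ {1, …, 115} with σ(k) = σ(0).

Recall that surjectivity means every element of the codomain has a preimage under σ.
Since gcd(77, 116) = 1, 77 is invertible modulo 116. Euclid's algorithm: 116 = 1·77 + 39, 77 = 1·39 + 38, 39 = 1·38 + 1; back-substituting gives 1 = 113·77 − 75·116, so 77⁻¹ ≡ 113 (mod 116).
Then y ↦ 113(y − 23) is a two-sided inverse to σ, so every y ∈ ℤ/116ℤ has a preimage.
Thus σ is surjective.
Since σ is surjective, we find σ⁻¹(41): we need 77x ≡ 41 − 23 ≡ 18 (mod 116). Using 77⁻¹ = 113: x ≡ 113·18 = 2034 = 17·116 + 62, so x = 62.
Check: σ(62) = 77·62 + 23 = 4797 = 41·116 + 41 ≡ 41 (mod 116).

62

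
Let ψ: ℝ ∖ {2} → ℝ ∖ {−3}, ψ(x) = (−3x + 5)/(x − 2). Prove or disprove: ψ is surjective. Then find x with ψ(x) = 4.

For any y ≠ −3, solving y(x − 2) = −3x + 5 for x gives a well-defined x ≠ 2. So ψ is surjective.
Solving ψ(x) = 4: cross-multiplying gives −3x + 5 = 4(x − 2), which rearranges to −7x = −13, so x = 13/7.

13/7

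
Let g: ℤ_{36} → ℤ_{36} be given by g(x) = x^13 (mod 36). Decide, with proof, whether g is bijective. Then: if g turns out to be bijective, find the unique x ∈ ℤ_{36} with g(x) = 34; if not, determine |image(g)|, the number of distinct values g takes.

g(0) = 0^13 = 0.
g(6): Repeated squaring mod 36: 6^1 ≡ 6, 6^2 ≡ 6² = 36 ≡ 0, 6^4 ≡ 0² = 0, 6^8 ≡ 0² = 0. Since 13 = 8 + 4 + 1, 6^13 ≡ 0·0·6: 0·0 = 0, then 0·6 = 0. So 6^13 ≡ 0 (mod 36).
So g(0) = g(6) = 0 while 0 ≠ 6, hence g is not injective, hence not bijective.
Since g is not bijective, we determine |image(g)|. Computing x^13 mod 36 for each x (by repeated squaring, reducing mod 36 at every step), the values g(0), g(1), …, g(35) are: 0, 1, 20, 27, 4, 5, 0, 7, 8, 9, 28, 11, 0, 13, 32, 27, 16, 17, 0, 19, 20, 9, 4, 23, 0, 25, 8, 27, 28, 29, 0, 31, 32, 9, 16, 35.
The distinct values are {0, 1, 4, 5, 7, 8, 9, 11, 13, 16, 17, 19, 20, 23, 25, 27, 28, 29, 31, 32, 35}; there are 21 of them.

21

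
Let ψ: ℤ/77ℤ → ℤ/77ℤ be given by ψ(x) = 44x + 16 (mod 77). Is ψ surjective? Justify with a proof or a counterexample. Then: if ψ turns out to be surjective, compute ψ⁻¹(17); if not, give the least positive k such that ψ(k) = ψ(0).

Since gcd(44, 77) = 11, we have 44x ≡ 0 (mod 11) for all x, so ψ(x) ≡ 5 (mod 11).
But 0 ≢ 5 (mod 11), so 0 ∈ ℤ/77ℤ has no preimage. Thus ψ is not surjective.
Since ψ is not surjective, we find the least positive k with ψ(k) = ψ(0): this means 44k ≡ 0 (mod 77), i.e. 77 ∣ 44k. Since gcd(44, 77) = 11, dividing through by 11 this holds exactly when 7 ∣ 4k, and as gcd(4, 7) = 1, exactly when 7 ∣ k.
The smallest positive such k is 7.

7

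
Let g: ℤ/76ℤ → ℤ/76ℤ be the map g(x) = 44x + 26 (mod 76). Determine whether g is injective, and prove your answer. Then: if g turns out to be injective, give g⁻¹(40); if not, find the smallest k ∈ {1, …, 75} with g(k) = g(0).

We have gcd(44, 76) = 4 > 1. Taking a = 0 and b = 19: g(0) = 26 and g(19) = 44·19 + 26 = 862 ≡ 26 (mod 76).
So g(0) = g(19) while 0 ≠ 19, thus g is not injective.
Since g is not injective, we find the least positive k with g(k) = g(0): this means 44k ≡ 0 (mod 76), i.e. 76 ∣ 44k. Since gcd(44, 76) = 4, dividing through by 4 this holds exactly when 19 ∣ 11k, and as gcd(11, 19) = 1, exactly when 19 ∣ k.
The smallest positive such k is 19.

19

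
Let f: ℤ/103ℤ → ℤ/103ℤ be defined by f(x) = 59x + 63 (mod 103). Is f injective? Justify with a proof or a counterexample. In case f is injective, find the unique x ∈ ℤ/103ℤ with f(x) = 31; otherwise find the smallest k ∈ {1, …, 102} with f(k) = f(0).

85

Recall that f is injective when f(u) = f(v) forces u = v.
If f(u) = f(v), then 59u ≡ 59v (mod 103). Because gcd(59, 103) = 1, we may cancel 59 to get u ≡ v (mod 103).
So f is injective.
We now compute 59⁻¹ mod 103 explicitly. Euclid's algorithm: 103 = 1·59 + 44, 59 = 1·44 + 15, 44 = 2·15 + 14, 15 = 1·14 + 1; back-substituting gives 1 = 7·59 − 4·103, so 59⁻¹ ≡ 7 (mod 103).
Since f is injective, we find f⁻¹(31): we need 59x ≡ 31 − 63 ≡ 71 (mod 103). Using 59⁻¹ = 7: x ≡ 7·71 = 497 = 4·103 + 85, so x = 85.
Check: f(85) = 59·85 + 63 = 5078 = 49·103 + 31 ≡ 31 (mod 103).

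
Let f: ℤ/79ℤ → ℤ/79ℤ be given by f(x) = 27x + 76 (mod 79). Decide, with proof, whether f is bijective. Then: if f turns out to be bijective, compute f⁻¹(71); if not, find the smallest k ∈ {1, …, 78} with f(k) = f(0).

Suppose f(a) = f(b) in ℤ/79ℤ. Then 27a + 76 ≡ 27b + 76 (mod 79), so 27(a − b) ≡ 0 (mod 79).
Since gcd(27, 79) = 1, 27 is invertible modulo 79, thus a − b ≡ 0 (mod 79), i.e. a = b.
We now compute 27⁻¹ mod 79 explicitly. Euclid's algorithm: 79 = 2·27 + 25, 27 = 1·25 + 2, 25 = 12·2 + 1; back-substituting gives 1 = 41·27 − 14·79, so 27⁻¹ ≡ 41 (mod 79).
Then y ↦ 41(y − 76) is a two-sided inverse to f, so every y ∈ ℤ/79ℤ has a preimage.
Thus f is bijective.
Since f is bijective, we find f⁻¹(71): we need 27x ≡ 71 − 76 ≡ 74 (mod 79). Using 27⁻¹ = 41: x ≡ 41·74 = 3034 = 38·79 + 32, so x = 32.
Check: f(32) = 27·32 + 76 = 940 = 11·79 + 71 ≡ 71 (mod 79).

32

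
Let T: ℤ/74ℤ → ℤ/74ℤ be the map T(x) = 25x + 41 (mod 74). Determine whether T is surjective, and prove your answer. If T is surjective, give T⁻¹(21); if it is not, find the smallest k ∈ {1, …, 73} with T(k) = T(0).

Since gcd(25, 74) = 1, 25 is invertible modulo 74. Euclid's algorithm: 74 = 2·25 + 24, 25 = 1·24 + 1; back-substituting gives 1 = 3·25 − 1·74, so 25⁻¹ ≡ 3 (mod 74).
Then y ↦ 3(y − 41) is a two-sided inverse to T, so every y ∈ ℤ/74ℤ has a preimage.
Thus T is surjective.
Since T is surjective, we find T⁻¹(21): we need 25x ≡ 21 − 41 ≡ 54 (mod 74). Using 25⁻¹ = 3: x ≡ 3·54 = 162 = 2·74 + 14, so x = 14.
Check: T(14) = 25·14 + 41 = 391 = 5·74 + 21 ≡ 21 (mod 74).

14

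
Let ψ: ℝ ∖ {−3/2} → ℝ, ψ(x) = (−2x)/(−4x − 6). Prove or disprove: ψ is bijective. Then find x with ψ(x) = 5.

If ψ(x) = 1/2, cross-multiplying gives −4(−2x) = −2(−4x − 6), which simplifies to 0 = 12 — false.  So 1/2 has no preimage and ψ is not surjective.
Thus ψ is not bijective.
Solving ψ(x) = 5: cross-multiplying gives −2x = 5(−4x − 6), which rearranges to 18x = −30, so x = −5/3.

-5/3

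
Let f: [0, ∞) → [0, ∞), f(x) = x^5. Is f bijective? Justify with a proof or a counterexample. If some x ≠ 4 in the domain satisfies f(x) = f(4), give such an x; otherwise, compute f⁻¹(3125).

5

On [0, ∞), x ↦ x^5 is strictly increasing (injective) and for any y ∈ [0, ∞) the 5th root y^{1/5} lies in [0, ∞) (surjective). So f is bijective.
Since x ↦ x^5 is strictly increasing on [0, ∞), it is injective there, so no x ≠ 4 in the domain has f(x) = f(4). We therefore compute f⁻¹(3125) = 3125^{1/5} = 5 (indeed 5^5 = 3125).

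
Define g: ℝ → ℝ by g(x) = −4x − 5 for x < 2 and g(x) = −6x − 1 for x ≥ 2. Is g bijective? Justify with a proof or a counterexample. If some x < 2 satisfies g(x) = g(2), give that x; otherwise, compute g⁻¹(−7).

1/2

Both pieces are strictly decreasing (slopes −4 and −6), so each is injective on its own interval.
The left piece maps (−∞, 2) onto (−13, ∞); the right piece maps [2, ∞) onto (−∞, −13].
Since −13 = −13, the images partition ℝ: g is injective and surjective, hence bijective.
Because the two images are disjoint, no x < 2 has g(x) = g(2), so we compute g⁻¹(−7): −7 lies in (−13, ∞), so solve −4x − 5 = −7: x = (−7 + 5)/(−4) = 1/2.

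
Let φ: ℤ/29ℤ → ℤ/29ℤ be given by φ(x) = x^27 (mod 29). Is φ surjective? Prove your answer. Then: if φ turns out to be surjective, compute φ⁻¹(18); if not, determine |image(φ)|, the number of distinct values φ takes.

Since 29 is prime, the nonzero elements of ℤ/29ℤ form a cyclic group of order 28.
As gcd(27, 28) = 1, raising to the 27th power is a bijection on this group: if s^27 ≡ t^27 then (st^{−1})^27 = 1, and the only element of order dividing gcd(27, 28) = 1 is 1, so s = t.
With φ(0) = 0 this makes φ injective on all of ℤ/29ℤ, hence bijective (finite equal-size domain and codomain). In particular φ is surjective.
Since φ is surjective, we find the preimage of 18. The inverse of x ↦ x^27 on (ℤ/29ℤ)^× is x ↦ x^27, because 27·27 = 729 = 26·28 + 1 ≡ 1 (mod 28) and x^{28} = 1 for x ≠ 0 (Fermat). So φ⁻¹(18) = 18^27 mod 29.
Repeated squaring mod 29: 18^1 ≡ 18, 18^2 ≡ 18² = 324 ≡ 5, 18^4 ≡ 5² = 25, 18^8 ≡ 25² = 625 ≡ 16, 18^16 ≡ 16² = 256 ≡ 24. Since 27 = 16 + 8 + 2 + 1, 18^27 ≡ 24·16·5·18: 24·16 = 384 ≡ 7, then 7·5 = 35 ≡ 6, then 6·18 = 108 ≡ 21. So 18^27 ≡ 21 (mod 29).
Hence φ⁻¹(18) = 21.

21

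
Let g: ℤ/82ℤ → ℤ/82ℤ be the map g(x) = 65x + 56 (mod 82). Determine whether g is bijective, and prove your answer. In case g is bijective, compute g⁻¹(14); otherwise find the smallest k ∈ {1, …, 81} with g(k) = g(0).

70

By definition, injectivity means: for all x_1, x_2 in the domain, g(x_1) = g(x_2) implies x_1 = x_2.
Suppose g(x_1) = g(x_2) in ℤ/82ℤ. Then 65x_1 + 56 ≡ 65x_2 + 56 (mod 82), therefore 65(x_1 − x_2) ≡ 0 (mod 82).
Since gcd(65, 82) = 1, 65 is invertible modulo 82, therefore x_1 − x_2 ≡ 0 (mod 82), i.e. x_1 = x_2.
We now compute 65⁻¹ mod 82 explicitly. Euclid's algorithm: 82 = 1·65 + 17, 65 = 3·17 + 14, 17 = 1·14 + 3, 14 = 4·3 + 2, 3 = 1·2 + 1; back-substituting gives 1 = 53·65 − 42·82, so 65⁻¹ ≡ 53 (mod 82).
For any y ∈ ℤ/82ℤ, x = 53(y − 56) mod 82 satisfies g(x) = 65·53(y − 56) + 56 ≡ y (since 65·53 ≡ 1 mod 82). So every y has a preimage.
So g is bijective.
Since g is bijective, we find g⁻¹(14): we need 65x ≡ 14 − 56 ≡ 40 (mod 82). Using 65⁻¹ = 53: x ≡ 53·40 = 2120 = 25·82 + 70, so x = 70.
Check: g(70) = 65·70 + 56 = 4606 = 56·82 + 14 ≡ 14 (mod 82).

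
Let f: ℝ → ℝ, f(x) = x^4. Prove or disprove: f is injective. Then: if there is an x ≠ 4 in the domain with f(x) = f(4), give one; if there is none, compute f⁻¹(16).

-4

f(4) = 256 = (−4)^4 = f(−4) (since 4 is even), with 4 ≠ −4. So f is not injective.
For the follow-up, such an x exists: taking x = −4 ∈ ℝ gives f(−4) = 256 = f(4) with −4 ≠ 4.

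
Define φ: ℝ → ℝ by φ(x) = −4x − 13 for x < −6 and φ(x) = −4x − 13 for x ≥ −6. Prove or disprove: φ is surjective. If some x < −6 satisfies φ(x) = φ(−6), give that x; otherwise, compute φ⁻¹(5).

Both pieces are strictly decreasing (slopes −4 and −4), so each is injective on its own interval.
The left piece maps (−∞, −6) onto (11, ∞); the right piece maps [−6, ∞) onto (−∞, 11].
These images together cover ℝ, so φ is surjective.
Because the two images are disjoint, no x < −6 has φ(x) = φ(−6), so we compute φ⁻¹(5): 5 lies in (−∞, 11], so solve −4x − 13 = 5: x = (5 + 13)/(−4) = −9/2.

-9/2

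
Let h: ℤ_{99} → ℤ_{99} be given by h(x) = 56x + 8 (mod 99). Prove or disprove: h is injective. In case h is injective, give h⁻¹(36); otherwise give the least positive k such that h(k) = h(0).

Suppose h(x_1) = h(x_2) in ℤ_{99}. Then 56x_1 + 8 ≡ 56x_2 + 8 (mod 99), therefore 56(x_1 − x_2) ≡ 0 (mod 99).
Since gcd(56, 99) = 1, 56 is invertible modulo 99, so x_1 − x_2 ≡ 0 (mod 99), i.e. x_1 = x_2.
Hence h is injective.
We now compute 56⁻¹ mod 99 explicitly. Euclid's algorithm: 99 = 1·56 + 43, 56 = 1·43 + 13, 43 = 3·13 + 4, 13 = 3·4 + 1; back-substituting gives 1 = 23·56 − 13·99, so 56⁻¹ ≡ 23 (mod 99).
Since h is injective, we find h⁻¹(36): we need 56x ≡ 36 − 8 ≡ 28 (mod 99). Using 56⁻¹ = 23: x ≡ 23·28 = 644 = 6·99 + 50, so x = 50.
Check: h(50) = 56·50 + 8 = 2808 = 28·99 + 36 ≡ 36 (mod 99).

50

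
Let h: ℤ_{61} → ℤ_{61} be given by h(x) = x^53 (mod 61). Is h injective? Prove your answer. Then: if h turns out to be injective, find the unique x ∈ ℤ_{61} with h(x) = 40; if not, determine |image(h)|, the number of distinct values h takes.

32

Since 61 is prime, the nonzero elements of ℤ_{61} form a cyclic group of order 60.
As gcd(53, 60) = 1, raising to the 53rd power is a bijection on this group: if a^53 ≡ b^53 then (ab^{−1})^53 = 1, and the only element of order dividing gcd(53, 60) = 1 is 1, so a = b.
With h(0) = 0 this makes h injective on all of ℤ_{61}, hence bijective (finite equal-size domain and codomain). In particular h is injective.
Since h is injective, we find the preimage of 40. The inverse of x ↦ x^53 on (ℤ_{61})^× is x ↦ x^17, because 53·17 = 901 = 15·60 + 1 ≡ 1 (mod 60) and x^{60} = 1 for x ≠ 0 (Fermat). So h⁻¹(40) = 40^17 mod 61.
Repeated squaring mod 61: 40^1 ≡ 40, 40^2 ≡ 40² = 1600 ≡ 14, 40^4 ≡ 14² = 196 ≡ 13, 40^8 ≡ 13² = 169 ≡ 47, 40^16 ≡ 47² = 2209 ≡ 13. Since 17 = 16 + 1, 40^17 ≡ 13·40: 13·40 = 520 ≡ 32. So 40^17 ≡ 32 (mod 61).
Hence h⁻¹(40) = 32.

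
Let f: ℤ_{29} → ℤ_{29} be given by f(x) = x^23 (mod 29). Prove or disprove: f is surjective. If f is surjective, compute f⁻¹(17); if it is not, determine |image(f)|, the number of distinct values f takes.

Since 29 is prime, the nonzero elements of ℤ_{29} form a cyclic group of order 28.
As gcd(23, 28) = 1, raising to the 23rd power is a bijection on this group: if x_1^23 ≡ x_2^23 then (x_1x_2^{−1})^23 = 1, and the only element of order dividing gcd(23, 28) = 1 is 1, so x_1 = x_2.
With f(0) = 0 this makes f injective on all of ℤ_{29}, hence bijective (finite equal-size domain and codomain). In particular f is surjective.
Since f is surjective, we find the preimage of 17. The inverse of x ↦ x^23 on (ℤ_{29})^× is x ↦ x^11, because 23·11 = 253 = 9·28 + 1 ≡ 1 (mod 28) and x^{28} = 1 for x ≠ 0 (Fermat). So f⁻¹(17) = 17^11 mod 29.
Repeated squaring mod 29: 17^1 ≡ 17, 17^2 ≡ 17² = 289 ≡ 28, 17^4 ≡ 28² = 784 ≡ 1, 17^8 ≡ 1² = 1. Since 11 = 8 + 2 + 1, 17^11 ≡ 1·28·17: 1·28 = 28, then 28·17 = 476 ≡ 12. So 17^11 ≡ 12 (mod 29).
Hence f⁻¹(17) = 12.

12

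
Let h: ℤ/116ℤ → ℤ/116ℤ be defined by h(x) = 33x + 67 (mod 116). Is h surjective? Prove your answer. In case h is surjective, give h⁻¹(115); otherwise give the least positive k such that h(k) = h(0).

Since gcd(33, 116) = 1, 33 is invertible modulo 116. Euclid's algorithm: 116 = 3·33 + 17, 33 = 1·17 + 16, 17 = 1·16 + 1; back-substituting gives 1 = 109·33 − 31·116, so 33⁻¹ ≡ 109 (mod 116).
For any y ∈ ℤ/116ℤ, x = 109(y − 67) mod 116 satisfies h(x) = 33·109(y − 67) + 67 ≡ y (since 33·109 ≡ 1 mod 116). So every y has a preimage.
Thus h is surjective.
Since h is surjective, we find h⁻¹(115): we need 33x ≡ 115 − 67 ≡ 48 (mod 116). Using 33⁻¹ = 109: x ≡ 109·48 = 5232 = 45·116 + 12, so x = 12.
Check: h(12) = 33·12 + 67 = 463 = 3·116 + 115 ≡ 115 (mod 116).

12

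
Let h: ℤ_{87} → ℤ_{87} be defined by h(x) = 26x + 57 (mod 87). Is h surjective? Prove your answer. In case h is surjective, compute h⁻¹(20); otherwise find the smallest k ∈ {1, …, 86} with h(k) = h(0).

22

Recall that surjectivity means every element of the codomain has a preimage under h.
Since gcd(26, 87) = 1, 26 is invertible modulo 87. Euclid's algorithm: 87 = 3·26 + 9, 26 = 2·9 + 8, 9 = 1·8 + 1; back-substituting gives 1 = 77·26 − 23·87, so 26⁻¹ ≡ 77 (mod 87).
For any y ∈ ℤ_{87}, x = 77(y − 57) mod 87 satisfies h(x) = 26·77(y − 57) + 57 ≡ y (since 26·77 ≡ 1 mod 87). So every y has a preimage.
Hence h is surjective.
Since h is surjective, we compute h⁻¹(20): solve 26x + 57 ≡ 20 (mod 87), i.e. 26x ≡ 50 (mod 87).
Multiplying by 26⁻¹ = 77 gives x ≡ 77·50 = 3850 = 44·87 + 22 ≡ 22 (mod 87).
Check: h(22) = 26·22 + 57 = 629 = 7·87 + 20 ≡ 20 (mod 87).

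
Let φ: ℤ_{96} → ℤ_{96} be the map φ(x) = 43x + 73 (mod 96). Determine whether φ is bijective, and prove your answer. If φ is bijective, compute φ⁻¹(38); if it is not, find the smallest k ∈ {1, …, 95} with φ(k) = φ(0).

Suppose φ(x_1) = φ(x_2) in ℤ_{96}. Then 43x_1 + 73 ≡ 43x_2 + 73 (mod 96), therefore 43(x_1 − x_2) ≡ 0 (mod 96).
Since gcd(43, 96) = 1, 43 is invertible modulo 96, hence x_1 − x_2 ≡ 0 (mod 96), i.e. x_1 = x_2.
We now compute 43⁻¹ mod 96 explicitly. Euclid's algorithm: 96 = 2·43 + 10, 43 = 4·10 + 3, 10 = 3·3 + 1; back-substituting gives 1 = 67·43 − 30·96, so 43⁻¹ ≡ 67 (mod 96).
For any y ∈ ℤ_{96}, x = 67(y − 73) mod 96 satisfies φ(x) = 43·67(y − 73) + 73 ≡ y (since 43·67 ≡ 1 mod 96). So every y has a preimage.
Therefore φ is bijective.
Since φ is bijective, we find φ⁻¹(38): we need 43x ≡ 38 − 73 ≡ 61 (mod 96). Using 43⁻¹ = 67: x ≡ 67·61 = 4087 = 42·96 + 55, so x = 55.
Check: φ(55) = 43·55 + 73 = 2438 = 25·96 + 38 ≡ 38 (mod 96).

55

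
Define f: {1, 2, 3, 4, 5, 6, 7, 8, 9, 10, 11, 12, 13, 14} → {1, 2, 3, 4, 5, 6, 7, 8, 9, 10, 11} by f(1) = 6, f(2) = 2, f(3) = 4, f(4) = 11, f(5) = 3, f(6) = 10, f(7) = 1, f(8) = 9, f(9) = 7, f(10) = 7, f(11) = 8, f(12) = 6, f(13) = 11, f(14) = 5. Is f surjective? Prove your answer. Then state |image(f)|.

Every element of the codomain has a preimage: 1 = f(7), 2 = f(2), 3 = f(5), 4 = f(3), 5 = f(14), 6 = f(1), 7 = f(9), 8 = f(11), 9 = f(8), 10 = f(6), 11 = f(4).
So f is surjective.
The image of f is {1, 2, 3, 4, 5, 6, 7, 8, 9, 10, 11}, which has 11 elements.

11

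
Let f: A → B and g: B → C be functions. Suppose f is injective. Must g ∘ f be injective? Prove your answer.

not injective

No. Take A = B = C = {0, 1}, f = identity (injective), and g(x) = 0 for every x.
Then (g ∘ f)(0) = 0 = (g ∘ f)(1) with 0 ≠ 1, so g ∘ f is not injective.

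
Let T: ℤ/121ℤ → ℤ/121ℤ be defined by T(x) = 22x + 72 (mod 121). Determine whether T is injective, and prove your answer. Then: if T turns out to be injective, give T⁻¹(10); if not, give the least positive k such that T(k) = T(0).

We have gcd(22, 121) = 11 > 1. Taking x_1 = 0 and x_2 = 11: T(0) = 72 and T(11) = 22·11 + 72 = 314 ≡ 72 (mod 121).
So T(0) = T(11) while 0 ≠ 11, therefore T is not injective.
Since T is not injective, we find the least positive k with T(k) = T(0): this means 22k ≡ 0 (mod 121), i.e. 121 ∣ 22k. Since gcd(22, 121) = 11, dividing through by 11 this holds exactly when 11 ∣ 2k, and as gcd(2, 11) = 1, exactly when 11 ∣ k.
The smallest positive such k is 11.

11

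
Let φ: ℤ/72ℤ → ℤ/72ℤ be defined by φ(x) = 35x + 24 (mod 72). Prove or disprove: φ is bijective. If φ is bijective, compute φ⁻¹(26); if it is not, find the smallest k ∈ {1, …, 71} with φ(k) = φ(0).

If φ(x_1) = φ(x_2), then 35x_1 ≡ 35x_2 (mod 72). Because gcd(35, 72) = 1, we may cancel 35 to get x_1 ≡ x_2 (mod 72).
We now compute 35⁻¹ mod 72 explicitly. Euclid's algorithm: 72 = 2·35 + 2, 35 = 17·2 + 1; back-substituting gives 1 = 35·35 − 17·72, so 35⁻¹ ≡ 35 (mod 72).
For any y ∈ ℤ/72ℤ, x = 35(y − 24) mod 72 satisfies φ(x) = 35·35(y − 24) + 24 ≡ y (since 35·35 ≡ 1 mod 72). So every y has a preimage.
So φ is bijective.
Since φ is bijective, we find φ⁻¹(26): we need 35x ≡ 26 − 24 ≡ 2 (mod 72). Using 35⁻¹ = 35: x ≡ 35·2 = 70, so x = 70.
Check: φ(70) = 35·70 + 24 = 2474 = 34·72 + 26 ≡ 26 (mod 72).

70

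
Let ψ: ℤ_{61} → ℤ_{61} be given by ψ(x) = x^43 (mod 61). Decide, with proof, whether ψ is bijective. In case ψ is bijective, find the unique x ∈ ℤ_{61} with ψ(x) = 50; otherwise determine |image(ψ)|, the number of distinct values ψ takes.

11

Since 61 is prime, the nonzero elements of ℤ_{61} form a cyclic group of order 60.
As gcd(43, 60) = 1, raising to the 43rd power is a bijection on this group: if s^43 ≡ t^43 then (st^{−1})^43 = 1, and the only element of order dividing gcd(43, 60) = 1 is 1, so s = t.
With ψ(0) = 0 this makes ψ injective on all of ℤ_{61}, hence bijective (finite equal-size domain and codomain). In particular ψ is bijective.
Since ψ is bijective, we find the preimage of 50. The inverse of x ↦ x^43 on (ℤ_{61})^× is x ↦ x^7, because 43·7 = 301 = 5·60 + 1 ≡ 1 (mod 60) and x^{60} = 1 for x ≠ 0 (Fermat). So ψ⁻¹(50) = 50^7 mod 61.
Repeated squaring mod 61: 50^1 ≡ 50, 50^2 ≡ 50² = 2500 ≡ 60, 50^4 ≡ 60² = 3600 ≡ 1. Since 7 = 4 + 2 + 1, 50^7 ≡ 1·60·50: 1·60 = 60, then 60·50 = 3000 ≡ 11. So 50^7 ≡ 11 (mod 61).
Hence ψ⁻¹(50) = 11.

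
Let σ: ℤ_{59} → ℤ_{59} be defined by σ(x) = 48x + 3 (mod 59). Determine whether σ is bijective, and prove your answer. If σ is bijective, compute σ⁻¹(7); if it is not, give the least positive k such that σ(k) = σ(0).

5

If σ(a) = σ(b), then 48a ≡ 48b (mod 59). Because gcd(48, 59) = 1, we may cancel 48 to get a ≡ b (mod 59).
We now compute 48⁻¹ mod 59 explicitly. Euclid's algorithm: 59 = 1·48 + 11, 48 = 4·11 + 4, 11 = 2·4 + 3, 4 = 1·3 + 1; back-substituting gives 1 = 16·48 − 13·59, so 48⁻¹ ≡ 16 (mod 59).
Then y ↦ 16(y − 3) is a two-sided inverse to σ, so every y ∈ ℤ_{59} has a preimage.
Thus σ is bijective.
Since σ is bijective, we find σ⁻¹(7): we need 48x ≡ 7 − 3 ≡ 4 (mod 59). Using 48⁻¹ = 16: x ≡ 16·4 = 64 = 1·59 + 5, so x = 5.
Check: σ(5) = 48·5 + 3 = 243 = 4·59 + 7 ≡ 7 (mod 59).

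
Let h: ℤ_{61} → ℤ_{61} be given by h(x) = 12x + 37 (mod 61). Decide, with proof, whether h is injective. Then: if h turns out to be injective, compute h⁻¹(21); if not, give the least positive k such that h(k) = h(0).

If h(s) = h(t), then 12s ≡ 12t (mod 61). Because gcd(12, 61) = 1, we may cancel 12 to get s ≡ t (mod 61).
Thus h is injective.
We now compute 12⁻¹ mod 61 explicitly. Euclid's algorithm: 61 = 5·12 + 1; back-substituting gives 1 = 56·12 − 11·61, so 12⁻¹ ≡ 56 (mod 61).
Since h is injective, we compute h⁻¹(21): solve 12x + 37 ≡ 21 (mod 61), i.e. 12x ≡ 45 (mod 61).
Multiplying by 12⁻¹ = 56 gives x ≡ 56·45 = 2520 = 41·61 + 19 ≡ 19 (mod 61).
Check: h(19) = 12·19 + 37 = 265 = 4·61 + 21 ≡ 21 (mod 61).

19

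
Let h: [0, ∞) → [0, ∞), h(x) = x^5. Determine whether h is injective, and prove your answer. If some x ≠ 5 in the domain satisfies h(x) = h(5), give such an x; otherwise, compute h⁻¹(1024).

4

On [0, ∞), x ↦ x^5 is strictly increasing, so h(u) = h(v) forces u = v. So h is injective.
Since x ↦ x^5 is strictly increasing on [0, ∞), it is injective there, so no x ≠ 5 in the domain has h(x) = h(5). We therefore compute h⁻¹(1024) = 1024^{1/5} = 4 (indeed 4^5 = 1024).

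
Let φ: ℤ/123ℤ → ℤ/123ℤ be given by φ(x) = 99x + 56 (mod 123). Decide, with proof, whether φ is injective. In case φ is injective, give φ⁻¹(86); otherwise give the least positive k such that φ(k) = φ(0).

Recall: injectivity means: for all s, t in the domain, φ(s) = φ(t) implies s = t.
We have gcd(99, 123) = 3 > 1. Taking s = 0 and t = 41: φ(0) = 56 and φ(41) = 99·41 + 56 = 4115 ≡ 56 (mod 123).
So φ(0) = φ(41) while 0 ≠ 41, thus φ is not injective.
Since φ is not injective, we find the least positive k with φ(k) = φ(0): this means 99k ≡ 0 (mod 123), i.e. 123 ∣ 99k. Since gcd(99, 123) = 3, dividing through by 3 this holds exactly when 41 ∣ 33k, and as gcd(33, 41) = 1, exactly when 41 ∣ k.
The smallest positive such k is 41.

41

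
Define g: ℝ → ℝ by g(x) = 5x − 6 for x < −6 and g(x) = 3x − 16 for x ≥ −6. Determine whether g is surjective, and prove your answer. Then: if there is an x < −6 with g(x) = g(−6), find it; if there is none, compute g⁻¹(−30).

-14/3

Both pieces are strictly increasing (slopes 5 and 3), so each is injective on its own interval.
The left piece maps (−∞, −6) onto (−∞, −36); the right piece maps [−6, ∞) onto [−34, ∞).
The union (−∞, −36) ∪ [−34, ∞) omits the interval between −36 and −34; in particular −36 has no preimage. So g is not surjective.
Because the two images are disjoint, no x < −6 has g(x) = g(−6), so we compute g⁻¹(−30): −30 lies in [−34, ∞), so solve 3x − 16 = −30: x = (−30 + 16)/3 = −14/3.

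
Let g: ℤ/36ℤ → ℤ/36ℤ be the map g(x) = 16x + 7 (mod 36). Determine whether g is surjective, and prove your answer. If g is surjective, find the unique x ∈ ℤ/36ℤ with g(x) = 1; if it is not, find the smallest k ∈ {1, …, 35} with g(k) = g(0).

Since gcd(16, 36) = 4, we have 16x ≡ 0 (mod 4) for all x, so g(x) ≡ 3 (mod 4).
But 0 ≢ 3 (mod 4), so 0 ∈ ℤ/36ℤ has no preimage. Therefore g is not surjective.
Since g is not surjective, we find the least positive k with g(k) = g(0): this means 16k ≡ 0 (mod 36), i.e. 36 ∣ 16k. Since gcd(16, 36) = 4, dividing through by 4 this holds exactly when 9 ∣ 4k, and as gcd(4, 9) = 1, exactly when 9 ∣ k.
The smallest positive such k is 9.

9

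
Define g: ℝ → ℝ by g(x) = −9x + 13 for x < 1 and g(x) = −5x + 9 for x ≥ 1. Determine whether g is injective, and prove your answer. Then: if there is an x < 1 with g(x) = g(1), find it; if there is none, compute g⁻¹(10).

Both pieces are strictly decreasing (slopes −9 and −5), so each is injective on its own interval.
The left piece maps (−∞, 1) onto (4, ∞); the right piece maps [1, ∞) onto (−∞, 4].
These images are disjoint, so no value is attained by both pieces. So g is injective.
Because the two images are disjoint, no x < 1 has g(x) = g(1), so we compute g⁻¹(10): 10 lies in (4, ∞), so solve −9x + 13 = 10: x = (10 − 13)/(−9) = 1/3.

1/3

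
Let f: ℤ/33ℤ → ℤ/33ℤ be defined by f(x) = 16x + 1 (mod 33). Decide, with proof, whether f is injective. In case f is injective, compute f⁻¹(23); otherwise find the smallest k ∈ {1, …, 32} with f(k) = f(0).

22

If f(a) = f(b), then 16a ≡ 16b (mod 33). Because gcd(16, 33) = 1, we may cancel 16 to get a ≡ b (mod 33).
So f is injective.
We now compute 16⁻¹ mod 33 explicitly. Euclid's algorithm: 33 = 2·16 + 1; back-substituting gives 1 = 31·16 − 15·33, so 16⁻¹ ≡ 31 (mod 33).
Since f is injective, we find f⁻¹(23): we need 16x ≡ 23 − 1 ≡ 22 (mod 33). Using 16⁻¹ = 31: x ≡ 31·22 = 682 = 20·33 + 22, so x = 22.
Check: f(22) = 16·22 + 1 = 353 = 10·33 + 23 ≡ 23 (mod 33).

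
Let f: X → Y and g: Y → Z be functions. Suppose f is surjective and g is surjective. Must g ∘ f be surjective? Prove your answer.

surjective

Let c ∈ Z. Since g is surjective, there is b ∈ Y with g(b) = c. Since f is surjective, there is a ∈ X with f(a) = b.
Then (g ∘ f)(a) = g(b) = c. Hence g ∘ f is surjective.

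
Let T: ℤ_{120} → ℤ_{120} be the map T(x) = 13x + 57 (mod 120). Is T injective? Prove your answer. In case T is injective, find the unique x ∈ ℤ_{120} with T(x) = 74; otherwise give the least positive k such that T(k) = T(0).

29

By definition, T is injective if T(u) = T(v) implies u = v.
If T(u) = T(v), then 13u ≡ 13v (mod 120). Because gcd(13, 120) = 1, we may cancel 13 to get u ≡ v (mod 120).
Thus T is injective.
We now compute 13⁻¹ mod 120 explicitly. Euclid's algorithm: 120 = 9·13 + 3, 13 = 4·3 + 1; back-substituting gives 1 = 37·13 − 4·120, so 13⁻¹ ≡ 37 (mod 120).
Since T is injective, we find T⁻¹(74): we need 13x ≡ 74 − 57 ≡ 17 (mod 120). Using 13⁻¹ = 37: x ≡ 37·17 = 629 = 5·120 + 29, so x = 29.
Check: T(29) = 13·29 + 57 = 434 = 3·120 + 74 ≡ 74 (mod 120).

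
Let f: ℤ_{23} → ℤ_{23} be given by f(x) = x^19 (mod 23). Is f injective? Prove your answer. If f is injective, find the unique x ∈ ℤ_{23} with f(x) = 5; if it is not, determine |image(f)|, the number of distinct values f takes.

Since 23 is prime, the nonzero elements of ℤ_{23} form a cyclic group of order 22.
As gcd(19, 22) = 1, raising to the 19th power is a bijection on this group: if s^19 ≡ t^19 then (st^{−1})^19 = 1, and the only element of order dividing gcd(19, 22) = 1 is 1, so s = t.
With f(0) = 0 this makes f injective on all of ℤ_{23}, hence bijective (finite equal-size domain and codomain). In particular f is injective.
Since f is injective, we find the preimage of 5. The inverse of x ↦ x^19 on (ℤ_{23})^× is x ↦ x^7, because 19·7 = 133 = 6·22 + 1 ≡ 1 (mod 22) and x^{22} = 1 for x ≠ 0 (Fermat). So f⁻¹(5) = 5^7 mod 23.
Repeated squaring mod 23: 5^1 ≡ 5, 5^2 ≡ 5² = 25 ≡ 2, 5^4 ≡ 2² = 4. Since 7 = 4 + 2 + 1, 5^7 ≡ 4·2·5: 4·2 = 8, then 8·5 = 40 ≡ 17. So 5^7 ≡ 17 (mod 23).
Hence f⁻¹(5) = 17.

17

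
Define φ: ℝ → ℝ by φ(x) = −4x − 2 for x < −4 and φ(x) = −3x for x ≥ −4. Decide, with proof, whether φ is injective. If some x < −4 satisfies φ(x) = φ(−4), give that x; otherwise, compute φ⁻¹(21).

-23/4

Both pieces are strictly decreasing (slopes −4 and −3), so each is injective on its own interval.
The left piece maps (−∞, −4) onto (14, ∞); the right piece maps [−4, ∞) onto (−∞, 12].
These images are disjoint, so no value is attained by both pieces. Thus φ is injective.
Because the two images are disjoint, no x < −4 has φ(x) = φ(−4), so we compute φ⁻¹(21): 21 lies in (14, ∞), so solve −4x − 2 = 21: x = (21 + 2)/(−4) = −23/4.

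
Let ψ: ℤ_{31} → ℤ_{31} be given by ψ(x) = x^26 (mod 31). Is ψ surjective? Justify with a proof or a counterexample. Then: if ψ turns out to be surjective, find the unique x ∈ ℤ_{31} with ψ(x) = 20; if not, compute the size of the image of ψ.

16

ψ(15): Repeated squaring mod 31: 15^1 ≡ 15, 15^2 ≡ 15² = 225 ≡ 8, 15^4 ≡ 8² = 64 ≡ 2, 15^8 ≡ 2² = 4, 15^16 ≡ 4² = 16. Since 26 = 16 + 8 + 2, 15^26 ≡ 16·4·8: 16·4 = 64 ≡ 2, then 2·8 = 16. So 15^26 ≡ 16 (mod 31).
ψ(16): Repeated squaring mod 31: 16^1 ≡ 16, 16^2 ≡ 16² = 256 ≡ 8, 16^4 ≡ 8² = 64 ≡ 2, 16^8 ≡ 2² = 4, 16^16 ≡ 4² = 16. Since 26 = 16 + 8 + 2, 16^26 ≡ 16·4·8: 16·4 = 64 ≡ 2, then 2·8 = 16. So 16^26 ≡ 16 (mod 31).
So ψ(15) = ψ(16) = 16 while 15 ≠ 16, hence ψ is not injective.
A non-injective map from the 31-element set ℤ_{31} to itself takes at most 30 distinct values, so it cannot be surjective. Thus ψ is not surjective.
Since ψ is not surjective, we determine |image(ψ)|. Computing x^26 mod 31 for each x (by repeated squaring, reducing mod 31 at every step), the values ψ(0), ψ(1), …, ψ(30) are: 0, 1, 2, 18, 4, 25, 5, 20, 8, 14, 19, 7, 10, 28, 9, 16, 16, 9, 28, 10, 7, 19, 14, 8, 20, 5, 25, 4, 18, 2, 1.
The distinct values are {0, 1, 2, 4, 5, 7, 8, 9, 10, 14, 16, 18, 19, 20, 25, 28}; there are 16 of them.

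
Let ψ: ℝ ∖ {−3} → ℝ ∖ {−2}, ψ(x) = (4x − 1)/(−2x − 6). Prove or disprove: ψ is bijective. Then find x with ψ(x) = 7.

-41/18

Suppose ψ(x_1) = ψ(x_2). Cross-multiplying: (4x_1 − 1)(−2x_2 − 6) = (4x_2 − 1)(−2x_1 − 6).
Expanding both sides and cancelling the symmetric terms leaves −26·(x_1 − x_2) = 0. Since −26 ≠ 0, x_1 = x_2. Therefore ψ is injective.
For any y ≠ −2, solving y(−2x − 6) = 4x − 1 for x gives a well-defined x ≠ −3. So ψ is surjective.
So ψ is bijective.
Solving ψ(x) = 7: cross-multiplying gives 4x − 1 = 7(−2x − 6), which rearranges to 18x = −41, so x = −41/18.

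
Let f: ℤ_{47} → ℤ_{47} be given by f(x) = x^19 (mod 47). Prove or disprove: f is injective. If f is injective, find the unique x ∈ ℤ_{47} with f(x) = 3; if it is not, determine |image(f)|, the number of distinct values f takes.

2

Since 47 is prime, the nonzero elements of ℤ_{47} form a cyclic group of order 46.
As gcd(19, 46) = 1, raising to the 19th power is a bijection on this group: if s^19 ≡ t^19 then (st^{−1})^19 = 1, and the only element of order dividing gcd(19, 46) = 1 is 1, so s = t.
With f(0) = 0 this makes f injective on all of ℤ_{47}, hence bijective (finite equal-size domain and codomain). In particular f is injective.
Since f is injective, we find the preimage of 3. The inverse of x ↦ x^19 on (ℤ_{47})^× is x ↦ x^17, because 19·17 = 323 = 7·46 + 1 ≡ 1 (mod 46) and x^{46} = 1 for x ≠ 0 (Fermat). So f⁻¹(3) = 3^17 mod 47.
Repeated squaring mod 47: 3^1 ≡ 3, 3^2 ≡ 3² = 9, 3^4 ≡ 9² = 81 ≡ 34, 3^8 ≡ 34² = 1156 ≡ 28, 3^16 ≡ 28² = 784 ≡ 32. Since 17 = 16 + 1, 3^17 ≡ 32·3: 32·3 = 96 ≡ 2. So 3^17 ≡ 2 (mod 47).
Hence f⁻¹(3) = 2.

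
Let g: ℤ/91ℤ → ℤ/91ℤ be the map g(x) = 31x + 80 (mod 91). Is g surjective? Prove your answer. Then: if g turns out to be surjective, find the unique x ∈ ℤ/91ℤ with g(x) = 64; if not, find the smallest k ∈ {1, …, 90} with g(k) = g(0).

Recall that surjectivity means every element of the codomain has a preimage under g.
Since gcd(31, 91) = 1, 31 is invertible modulo 91. Euclid's algorithm: 91 = 2·31 + 29, 31 = 1·29 + 2, 29 = 14·2 + 1; back-substituting gives 1 = 47·31 − 16·91, so 31⁻¹ ≡ 47 (mod 91).
For any y ∈ ℤ/91ℤ, x = 47(y − 80) mod 91 satisfies g(x) = 31·47(y − 80) + 80 ≡ y (since 31·47 ≡ 1 mod 91). So every y has a preimage.
Thus g is surjective.
Since g is surjective, we find g⁻¹(64): we need 31x ≡ 64 − 80 ≡ 75 (mod 91). Using 31⁻¹ = 47: x ≡ 47·75 = 3525 = 38·91 + 67, so x = 67.
Check: g(67) = 31·67 + 80 = 2157 = 23·91 + 64 ≡ 64 (mod 91).

67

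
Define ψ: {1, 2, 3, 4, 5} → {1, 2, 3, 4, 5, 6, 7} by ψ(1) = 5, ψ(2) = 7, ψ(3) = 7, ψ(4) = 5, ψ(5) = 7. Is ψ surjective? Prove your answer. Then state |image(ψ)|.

No element maps to 1, so ψ is not surjective.
The image of ψ is {5, 7}, which has 2 elements.

2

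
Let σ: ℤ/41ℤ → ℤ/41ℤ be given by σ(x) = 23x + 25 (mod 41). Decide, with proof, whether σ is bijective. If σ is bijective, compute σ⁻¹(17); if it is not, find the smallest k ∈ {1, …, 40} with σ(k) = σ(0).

5

By definition, σ is injective when σ(a) = σ(b) forces a = b.
Suppose σ(a) = σ(b) in ℤ/41ℤ. Then 23a + 25 ≡ 23b + 25 (mod 41), hence 23(a − b) ≡ 0 (mod 41).
Since gcd(23, 41) = 1, 23 is invertible modulo 41, so a − b ≡ 0 (mod 41), i.e. a = b.
We now compute 23⁻¹ mod 41 explicitly. Euclid's algorithm: 41 = 1·23 + 18, 23 = 1·18 + 5, 18 = 3·5 + 3, 5 = 1·3 + 2, 3 = 1·2 + 1; back-substituting gives 1 = 25·23 − 14·41, so 23⁻¹ ≡ 25 (mod 41).
Then y ↦ 25(y − 25) is a two-sided inverse to σ, so every y ∈ ℤ/41ℤ has a preimage.
Hence σ is bijective.
Since σ is bijective, we find σ⁻¹(17): we need 23x ≡ 17 − 25 ≡ 33 (mod 41). Using 23⁻¹ = 25: x ≡ 25·33 = 825 = 20·41 + 5, so x = 5.
Check: σ(5) = 23·5 + 25 = 140 = 3·41 + 17 ≡ 17 (mod 41).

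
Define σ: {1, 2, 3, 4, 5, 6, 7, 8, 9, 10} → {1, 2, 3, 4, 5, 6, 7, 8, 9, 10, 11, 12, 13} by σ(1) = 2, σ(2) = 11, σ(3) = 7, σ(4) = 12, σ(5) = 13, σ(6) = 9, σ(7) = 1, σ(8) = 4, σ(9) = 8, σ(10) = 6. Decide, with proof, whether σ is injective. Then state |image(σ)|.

10

The values σ(1), …, σ(10) are 2, 11, 7, 12, 13, 9, 1, 4, 8, 6 — all distinct.
So σ(s) = σ(t) only when s = t, and σ is injective.
The image of σ is {1, 2, 4, 6, 7, 8, 9, 11, 12, 13}, which has 10 elements.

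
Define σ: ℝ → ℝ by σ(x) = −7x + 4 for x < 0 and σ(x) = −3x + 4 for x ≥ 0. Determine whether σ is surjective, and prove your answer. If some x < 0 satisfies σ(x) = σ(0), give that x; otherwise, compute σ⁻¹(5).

Both pieces are strictly decreasing (slopes −7 and −3), so each is injective on its own interval.
The left piece maps (−∞, 0) onto (4, ∞); the right piece maps [0, ∞) onto (−∞, 4].
These images together cover ℝ, so σ is surjective.
Because the two images are disjoint, no x < 0 has σ(x) = σ(0), so we compute σ⁻¹(5): 5 lies in (4, ∞), so solve −7x + 4 = 5: x = (5 − 4)/(−7) = −1/7.

-1/7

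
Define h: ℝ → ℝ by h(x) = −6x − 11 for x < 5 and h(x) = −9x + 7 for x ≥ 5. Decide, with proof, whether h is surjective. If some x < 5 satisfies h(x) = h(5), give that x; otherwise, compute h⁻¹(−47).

Both pieces are strictly decreasing (slopes −6 and −9), so each is injective on its own interval.
The left piece maps (−∞, 5) onto (−41, ∞); the right piece maps [5, ∞) onto (−∞, −38].
The union (−41, ∞) ∪ (−∞, −38] covers ℝ, so h is surjective.
For the follow-up: the images overlap, so an x < 5 with h(x) = h(5) exists. h(5) = −38; solving −6x − 11 = −38 for x < 5 gives x = (−38 + 11)/(−6) = 9/2.

9/2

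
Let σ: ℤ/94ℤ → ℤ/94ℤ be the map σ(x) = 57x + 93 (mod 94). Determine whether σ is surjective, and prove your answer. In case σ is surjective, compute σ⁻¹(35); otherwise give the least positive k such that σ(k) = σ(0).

Recall that surjectivity means every element of the codomain has a preimage under σ.
Since gcd(57, 94) = 1, 57 is invertible modulo 94. Euclid's algorithm: 94 = 1·57 + 37, 57 = 1·37 + 20, 37 = 1·20 + 17, 20 = 1·17 + 3, 17 = 5·3 + 2, 3 = 1·2 + 1; back-substituting gives 1 = 33·57 − 20·94, so 57⁻¹ ≡ 33 (mod 94).
For any y ∈ ℤ/94ℤ, x = 33(y − 93) mod 94 satisfies σ(x) = 57·33(y − 93) + 93 ≡ y (since 57·33 ≡ 1 mod 94). So every y has a preimage.
Therefore σ is surjective.
Since σ is surjective, we find σ⁻¹(35): we need 57x ≡ 35 − 93 ≡ 36 (mod 94). Using 57⁻¹ = 33: x ≡ 33·36 = 1188 = 12·94 + 60, so x = 60.
Check: σ(60) = 57·60 + 93 = 3513 = 37·94 + 35 ≡ 35 (mod 94).

60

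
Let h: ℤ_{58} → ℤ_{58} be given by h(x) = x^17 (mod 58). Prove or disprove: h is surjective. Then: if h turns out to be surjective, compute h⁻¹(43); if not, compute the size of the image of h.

19

Computing x^17 mod 58 for each x (by repeated squaring, reducing mod 58 at every step), the values h(0), h(1), …, h(57) are: 0, 1, 50, 31, 6, 9, 42, 53, 10, 33, 44, 3, 12, 51, 40, 47, 36, 17, 26, 43, 54, 19, 34, 45, 20, 23, 56, 37, 28, 29, 30, 21, 2, 35, 38, 13, 24, 39, 4, 15, 32, 41, 22, 11, 18, 7, 46, 55, 14, 25, 48, 5, 16, 49, 52, 27, 8, 57.
Every element of ℤ_{58} appears exactly once in this list, so h is a bijection, and in particular surjective.
Since h is surjective, we read off the preimage of 43 from the same table: h(19) = 43, so h⁻¹(43) = 19.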